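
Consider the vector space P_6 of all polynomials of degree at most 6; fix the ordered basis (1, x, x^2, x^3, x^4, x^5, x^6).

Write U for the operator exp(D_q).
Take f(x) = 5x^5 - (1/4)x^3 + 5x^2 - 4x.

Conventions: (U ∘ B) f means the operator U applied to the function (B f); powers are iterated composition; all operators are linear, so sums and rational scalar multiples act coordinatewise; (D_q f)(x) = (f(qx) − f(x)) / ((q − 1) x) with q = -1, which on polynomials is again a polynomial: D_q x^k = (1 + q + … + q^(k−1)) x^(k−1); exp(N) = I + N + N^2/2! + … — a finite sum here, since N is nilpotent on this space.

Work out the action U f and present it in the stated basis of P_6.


order-1 term: 5x^4 - (1/4)x^2 - 4
the series for exp(D_q) f terminates at order 1
exp(D_q) f = 5x^5 + 5x^4 - (1/4)x^3 + (19/4)x^2 - 4x - 4

the result is g(x) = 5x^5 + 5x^4 - (1/4)x^3 + (19/4)x^2 - 4x - 4


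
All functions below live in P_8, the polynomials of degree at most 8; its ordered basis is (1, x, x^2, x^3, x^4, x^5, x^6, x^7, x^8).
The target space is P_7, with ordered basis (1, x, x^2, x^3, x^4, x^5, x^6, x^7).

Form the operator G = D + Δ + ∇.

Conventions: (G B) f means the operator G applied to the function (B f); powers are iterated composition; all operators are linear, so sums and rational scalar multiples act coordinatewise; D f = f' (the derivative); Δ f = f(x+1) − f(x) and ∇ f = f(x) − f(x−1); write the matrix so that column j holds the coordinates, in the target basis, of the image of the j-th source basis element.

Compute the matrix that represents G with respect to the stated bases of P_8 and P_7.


the matrix is [[0, 3, 0, 2, 0, 2, 0, 2, 0]; [0, 0, 6, 0, 8, 0, 12, 0, 16]; [0, 0, 0, 9, 0, 20, 0, 42, 0]; [0, 0, 0, 0, 12, 0, 40, 0, 112]; [0, 0, 0, 0, 0, 15, 0, 70, 0]; [0, 0, 0, 0, 0, 0, 18, 0, 112]; [0, 0, 0, 0, 0, 0, 0, 21, 0]; [0, 0, 0, 0, 0, 0, 0, 0, 24]] (rows listed top to bottom)

image of 1: 0
image of x: 3
image of x^2: 6x
image of x^3: 9x^2 + 2
image of x^4: 12x^3 + 8x
image of x^5: 15x^4 + 20x^2 + 2
image of x^6: 18x^5 + 40x^3 + 12x
image of x^7: 21x^6 + 70x^4 + 42x^2 + 2
image of x^8: 24x^7 + 112x^5 + 112x^3 + 16x
each image's coordinates form column j of the matrix


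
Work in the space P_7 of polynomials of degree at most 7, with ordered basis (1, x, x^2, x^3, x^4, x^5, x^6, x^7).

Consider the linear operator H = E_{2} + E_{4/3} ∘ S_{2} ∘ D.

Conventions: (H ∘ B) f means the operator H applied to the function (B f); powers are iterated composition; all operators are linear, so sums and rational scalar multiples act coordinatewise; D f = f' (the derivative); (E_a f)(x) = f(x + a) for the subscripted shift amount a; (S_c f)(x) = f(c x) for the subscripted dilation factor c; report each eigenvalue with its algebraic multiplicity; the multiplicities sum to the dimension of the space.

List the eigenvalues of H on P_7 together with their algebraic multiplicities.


image of 1: 1
image of x: x + 3
image of x^2: x^2 + 8x + 28/3
image of x^3: x^3 + 18x^2 + 44x + 88/3
image of x^4: x^4 + 40x^3 + 152x^2 + (608/3)x + 2480/27
image of x^5: x^5 + 90x^4 + (1400/3)x^3 + (2800/3)x^2 + (22640/27)x + 23072/81
image of x^6: x^6 + 204x^5 + 1340x^4 + (10720/3)x^3 + (43120/9)x^2 + (87104/27)x + 70720/81
image of x^7: x^7 + 462x^6 + 3668x^5 + (36680/3)x^4 + (588560/27)x^3 + (591584/27)x^2 + (953792/81)x + 1928320/729
the matrix is upper triangular; its diagonal is (1, 1, 1, 1, 1, 1, 1, 1)
for a triangular matrix the eigenvalues are the diagonal entries, with algebraic multiplicity their repetition count

λ = 1 (multiplicity 8)


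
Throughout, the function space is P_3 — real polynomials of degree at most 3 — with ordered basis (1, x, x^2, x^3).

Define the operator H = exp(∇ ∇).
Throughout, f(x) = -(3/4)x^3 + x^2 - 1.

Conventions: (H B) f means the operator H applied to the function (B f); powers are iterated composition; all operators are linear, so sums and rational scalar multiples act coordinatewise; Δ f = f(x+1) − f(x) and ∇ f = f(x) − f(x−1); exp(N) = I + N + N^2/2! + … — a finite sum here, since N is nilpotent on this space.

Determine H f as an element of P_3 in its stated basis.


g(x) = -(3/4)x^3 + x^2 - (9/2)x + 11/2

order-1 term: -(9/2)x + 13/2
the series for exp(∇ ∇) f terminates at order 1
exp(∇ ∇) f = -(3/4)x^3 + x^2 - (9/2)x + 11/2


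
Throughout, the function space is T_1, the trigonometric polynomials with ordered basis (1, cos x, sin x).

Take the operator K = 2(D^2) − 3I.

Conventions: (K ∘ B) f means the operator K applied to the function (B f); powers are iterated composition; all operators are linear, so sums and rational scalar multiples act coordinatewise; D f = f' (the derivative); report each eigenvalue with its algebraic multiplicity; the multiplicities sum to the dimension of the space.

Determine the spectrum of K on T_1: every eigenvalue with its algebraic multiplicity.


λ = -5 (multiplicity 2), λ = -3 (multiplicity 1)

image of 1: -3
image of cos x: -5cos x
image of sin x: -5sin x
the matrix is diagonal; its diagonal is (-3, -5, -5)
for a triangular matrix the eigenvalues are the diagonal entries, with algebraic multiplicity their repetition count


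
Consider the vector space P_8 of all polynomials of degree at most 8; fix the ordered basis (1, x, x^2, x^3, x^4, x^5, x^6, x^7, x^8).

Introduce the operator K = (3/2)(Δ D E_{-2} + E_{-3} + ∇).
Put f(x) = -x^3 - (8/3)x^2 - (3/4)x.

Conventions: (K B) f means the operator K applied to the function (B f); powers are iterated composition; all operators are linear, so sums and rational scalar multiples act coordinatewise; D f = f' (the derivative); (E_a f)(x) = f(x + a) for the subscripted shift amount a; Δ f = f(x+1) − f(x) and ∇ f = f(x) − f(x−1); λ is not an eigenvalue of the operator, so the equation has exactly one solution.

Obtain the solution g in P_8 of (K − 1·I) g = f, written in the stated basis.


g(x) = -2x^3 - (124/3)x^2 - (635/2)x - 875

write g with unknown coordinates in the stated basis and equate coefficients in (K − 1·I) g = f
solving from the highest basis element down gives g = -2x^3 - (124/3)x^2 - (635/2)x - 875
check: K g = -3x^3 - 44x^2 - (1273/4)x - 875
so K g − 1·g = -x^3 - (8/3)x^2 - (3/4)x = f ✓


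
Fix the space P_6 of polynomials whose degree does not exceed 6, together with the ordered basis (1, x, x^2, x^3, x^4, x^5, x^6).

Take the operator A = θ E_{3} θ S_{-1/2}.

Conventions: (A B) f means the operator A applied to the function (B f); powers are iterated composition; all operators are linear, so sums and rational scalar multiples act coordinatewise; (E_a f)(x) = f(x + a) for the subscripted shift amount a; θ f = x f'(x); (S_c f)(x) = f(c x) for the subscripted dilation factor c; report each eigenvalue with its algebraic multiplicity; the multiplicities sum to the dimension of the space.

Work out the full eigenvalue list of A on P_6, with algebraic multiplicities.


image of 1: 0
image of x: -(1/2)x
image of x^2: x^2 + 3x
image of x^3: -(9/8)x^3 - (27/4)x^2 - (81/8)x
image of x^4: x^4 + 9x^3 + 27x^2 + 27x
image of x^5: -(25/32)x^5 - (75/8)x^4 - (675/16)x^3 - (675/8)x^2 - (2025/32)x
image of x^6: (9/16)x^6 + (135/16)x^5 + (405/8)x^4 + (1215/8)x^3 + (3645/16)x^2 + (2187/16)x
the matrix is upper triangular; its diagonal is (0, -1/2, 1, -9/8, 1, -25/32, 9/16)
for a triangular matrix the eigenvalues are the diagonal entries, with algebraic multiplicity their repetition count

λ = -9/8 (multiplicity 1), λ = -25/32 (multiplicity 1), λ = -1/2 (multiplicity 1), λ = 0 (multiplicity 1), λ = 9/16 (multiplicity 1), λ = 1 (multiplicity 2)


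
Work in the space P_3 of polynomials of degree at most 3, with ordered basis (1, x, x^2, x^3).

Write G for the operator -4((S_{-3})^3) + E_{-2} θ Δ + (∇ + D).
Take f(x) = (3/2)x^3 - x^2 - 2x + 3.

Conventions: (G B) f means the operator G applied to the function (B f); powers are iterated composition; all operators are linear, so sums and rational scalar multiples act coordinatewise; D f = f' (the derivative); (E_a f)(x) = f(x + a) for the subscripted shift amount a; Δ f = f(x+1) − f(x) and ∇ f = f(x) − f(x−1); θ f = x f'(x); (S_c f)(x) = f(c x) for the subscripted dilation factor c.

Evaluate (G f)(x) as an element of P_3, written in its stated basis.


S_{-3} f = -(81/2)x^3 - 9x^2 + 6x + 3
S_{-3} S_{-3} f = (2187/2)x^3 - 81x^2 - 18x + 3
S_{-3} S_{-3} S_{-3} f = -(59049/2)x^3 - 729x^2 + 54x + 3
(-4((S_{-3})^3)) f = 118098x^3 + 2916x^2 - 216x - 12
Δ f = (9/2)x^2 + (5/2)x - 3/2
θ Δ f = 9x^2 + (5/2)x
E_{-2} θ Δ f = 9x^2 - (67/2)x + 31
∇ f = (9/2)x^2 - (13/2)x + 1/2
D f = (9/2)x^2 - 2x - 2
(∇ + D) f = 9x^2 - (17/2)x - 3/2
(-4((S_{-3})^3) + E_{-2} θ Δ + (∇ + D)) f = 118098x^3 + 2934x^2 - 258x + 35/2

the image equals g(x) = 118098x^3 + 2934x^2 - 258x + 35/2


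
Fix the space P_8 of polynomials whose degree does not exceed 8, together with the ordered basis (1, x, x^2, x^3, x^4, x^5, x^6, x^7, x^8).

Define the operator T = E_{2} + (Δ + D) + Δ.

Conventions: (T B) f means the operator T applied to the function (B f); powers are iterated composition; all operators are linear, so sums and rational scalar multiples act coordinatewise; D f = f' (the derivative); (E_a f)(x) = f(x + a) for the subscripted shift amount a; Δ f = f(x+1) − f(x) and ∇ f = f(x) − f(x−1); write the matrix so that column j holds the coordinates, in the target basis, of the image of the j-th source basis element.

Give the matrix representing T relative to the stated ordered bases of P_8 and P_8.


the matrix is [[1, 5, 6, 10, 18, 34, 66, 130, 258]; [0, 1, 10, 18, 40, 90, 204, 462, 1040]; [0, 0, 1, 15, 36, 100, 270, 714, 1848]; [0, 0, 0, 1, 20, 60, 200, 630, 1904]; [0, 0, 0, 0, 1, 25, 90, 350, 1260]; [0, 0, 0, 0, 0, 1, 30, 126, 560]; [0, 0, 0, 0, 0, 0, 1, 35, 168]; [0, 0, 0, 0, 0, 0, 0, 1, 40]; [0, 0, 0, 0, 0, 0, 0, 0, 1]] (rows listed top to bottom)

image of 1: 1
image of x: x + 5
image of x^2: x^2 + 10x + 6
image of x^3: x^3 + 15x^2 + 18x + 10
image of x^4: x^4 + 20x^3 + 36x^2 + 40x + 18
image of x^5: x^5 + 25x^4 + 60x^3 + 100x^2 + 90x + 34
image of x^6: x^6 + 30x^5 + 90x^4 + 200x^3 + 270x^2 + 204x + 66
image of x^7: x^7 + 35x^6 + 126x^5 + 350x^4 + 630x^3 + 714x^2 + 462x + 130
image of x^8: x^8 + 40x^7 + 168x^6 + 560x^5 + 1260x^4 + 1904x^3 + 1848x^2 + 1040x + 258
each image's coordinates form column j of the matrix


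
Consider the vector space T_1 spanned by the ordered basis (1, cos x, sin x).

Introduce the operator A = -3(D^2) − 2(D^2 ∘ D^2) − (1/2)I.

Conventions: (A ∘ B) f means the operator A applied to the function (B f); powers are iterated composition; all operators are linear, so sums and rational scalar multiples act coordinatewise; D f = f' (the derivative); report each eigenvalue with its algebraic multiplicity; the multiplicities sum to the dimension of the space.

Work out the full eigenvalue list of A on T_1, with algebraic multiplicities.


λ = -1/2 (multiplicity 1), λ = 1/2 (multiplicity 2)

image of 1: -1/2
image of cos x: (1/2)cos x
image of sin x: (1/2)sin x
the matrix is diagonal; its diagonal is (-1/2, 1/2, 1/2)
for a triangular matrix the eigenvalues are the diagonal entries, with algebraic multiplicity their repetition count


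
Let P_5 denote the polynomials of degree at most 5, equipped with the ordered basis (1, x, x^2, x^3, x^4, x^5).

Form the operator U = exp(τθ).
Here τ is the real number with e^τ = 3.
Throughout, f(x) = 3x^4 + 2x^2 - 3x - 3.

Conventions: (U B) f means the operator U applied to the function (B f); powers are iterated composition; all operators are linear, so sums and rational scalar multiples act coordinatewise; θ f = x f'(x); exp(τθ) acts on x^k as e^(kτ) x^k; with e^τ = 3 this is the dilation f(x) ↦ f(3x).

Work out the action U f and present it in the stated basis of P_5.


the result is g(x) = 243x^4 + 18x^2 - 9x - 3

exp(τθ) x^k = e^(kτ) x^k; with e^τ = 3 this sends x^k to 3^k x^k
x ↦ 3 x
x^2 ↦ 9 x^2
x^4 ↦ 81 x^4
applying this coordinatewise to f: exp(τθ) f = 243x^4 + 18x^2 - 9x - 3


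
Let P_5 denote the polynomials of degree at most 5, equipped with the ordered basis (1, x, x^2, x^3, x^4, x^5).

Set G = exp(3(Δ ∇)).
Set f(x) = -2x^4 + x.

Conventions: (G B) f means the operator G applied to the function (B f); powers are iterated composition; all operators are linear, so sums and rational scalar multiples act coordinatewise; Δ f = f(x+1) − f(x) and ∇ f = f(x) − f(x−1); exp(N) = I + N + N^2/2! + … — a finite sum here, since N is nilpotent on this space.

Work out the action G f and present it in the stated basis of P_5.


order-1 term: -72x^2 - 12
order-2 term: -216
the series for exp(3(Δ ∇)) f terminates at order 2
exp(3(Δ ∇)) f = -2x^4 - 72x^2 + x - 228

g(x) = -2x^4 - 72x^2 + x - 228


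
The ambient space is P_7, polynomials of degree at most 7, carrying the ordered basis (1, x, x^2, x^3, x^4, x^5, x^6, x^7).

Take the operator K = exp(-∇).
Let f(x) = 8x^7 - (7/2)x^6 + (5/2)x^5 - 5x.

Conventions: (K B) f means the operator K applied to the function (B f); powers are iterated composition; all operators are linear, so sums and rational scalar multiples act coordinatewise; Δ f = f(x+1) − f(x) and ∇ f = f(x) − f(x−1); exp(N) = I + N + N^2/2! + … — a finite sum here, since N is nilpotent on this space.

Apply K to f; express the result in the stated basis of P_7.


order-1 term: -56x^6 + 189x^5 - 345x^4 + 375x^3 - (491/2)x^2 + (179/2)x - 9
order-2 term: 168x^5 - (1785/2)x^4 + 2195x^3 - (5925/2)x^2 + (4277/2)x - 650
order-3 term: -280x^4 + 1750x^3 - 4540x^2 + 5640x - 5571/2
order-4 term: 280x^3 - (3465/2)x^2 + (7725/2)x - 6105/2
order-5 term: -168x^2 + 861x - 1175
order-6 term: 56x - 343/2
order-7 term: -8
the series for exp(-∇) f terminates at order 7
exp(-∇) f = 8x^7 - (119/2)x^6 + (719/2)x^5 - (3035/2)x^4 + 4600x^3 - (19297/2)x^2 + (25285/2)x - 15703/2

the image equals g(x) = 8x^7 - (119/2)x^6 + (719/2)x^5 - (3035/2)x^4 + 4600x^3 - (19297/2)x^2 + (25285/2)x - 15703/2


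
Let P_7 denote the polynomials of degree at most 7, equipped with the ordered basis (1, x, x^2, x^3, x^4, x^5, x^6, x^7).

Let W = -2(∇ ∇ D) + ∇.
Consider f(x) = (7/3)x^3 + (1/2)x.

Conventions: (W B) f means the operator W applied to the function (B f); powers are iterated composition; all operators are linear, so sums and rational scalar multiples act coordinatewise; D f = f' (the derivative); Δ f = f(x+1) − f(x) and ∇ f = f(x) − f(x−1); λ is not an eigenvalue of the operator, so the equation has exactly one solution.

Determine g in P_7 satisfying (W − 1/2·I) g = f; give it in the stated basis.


write g with unknown coordinates in the stated basis and equate coefficients in (W − 1/2·I) g = f
solving from the highest basis element down gives g = -(14/3)x^3 - 28x^2 - 85x - 34/3
check: W g = -14x^2 - 42x - 17/3
so W g − 1/2·g = (7/3)x^3 + (1/2)x = f ✓

g(x) = -(14/3)x^3 - 28x^2 - 85x - 34/3


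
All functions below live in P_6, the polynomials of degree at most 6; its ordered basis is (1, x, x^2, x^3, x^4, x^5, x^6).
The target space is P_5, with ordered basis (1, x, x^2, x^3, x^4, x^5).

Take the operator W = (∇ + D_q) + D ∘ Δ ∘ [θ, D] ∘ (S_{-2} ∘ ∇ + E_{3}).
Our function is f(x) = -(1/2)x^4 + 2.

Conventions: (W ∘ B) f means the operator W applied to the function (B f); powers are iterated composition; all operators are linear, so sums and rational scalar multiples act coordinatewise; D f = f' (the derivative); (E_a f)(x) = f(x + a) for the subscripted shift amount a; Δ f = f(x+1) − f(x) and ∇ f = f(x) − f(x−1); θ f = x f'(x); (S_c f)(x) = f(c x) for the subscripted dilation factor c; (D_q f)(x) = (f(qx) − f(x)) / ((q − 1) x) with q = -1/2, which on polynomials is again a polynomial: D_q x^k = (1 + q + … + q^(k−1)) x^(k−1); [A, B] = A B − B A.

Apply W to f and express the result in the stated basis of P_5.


∇ f = -2x^3 + 3x^2 - 2x + 1/2
D_q f = -(5/16)x^3
(∇ + D_q) f = -(37/16)x^3 + 3x^2 - 2x + 1/2
∇ f = -2x^3 + 3x^2 - 2x + 1/2
S_{-2} ∇ f = 16x^3 + 12x^2 + 4x + 1/2
E_{3} f = -(1/2)x^4 - 6x^3 - 27x^2 - 54x - 77/2
(S_{-2} ∘ ∇ + E_{3}) f = -(1/2)x^4 + 10x^3 - 15x^2 - 50x - 38
D (S_{-2} ∘ ∇ + E_{3}) f = -2x^3 + 30x^2 - 30x - 50
θ D (S_{-2} ∘ ∇ + E_{3}) f = -6x^3 + 60x^2 - 30x
θ (S_{-2} ∘ ∇ + E_{3}) f = -2x^4 + 30x^3 - 30x^2 - 50x
D θ (S_{-2} ∘ ∇ + E_{3}) f = -8x^3 + 90x^2 - 60x - 50
[θ, D] (S_{-2} ∘ ∇ + E_{3}) f = 2x^3 - 30x^2 + 30x + 50
Δ [θ, D] (S_{-2} ∘ ∇ + E_{3}) f = 6x^2 - 54x + 2
D Δ [θ, D] (S_{-2} ∘ ∇ + E_{3}) f = 12x - 54
((∇ + D_q) + D ∘ Δ ∘ [θ, D] ∘ (S_{-2} ∘ ∇ + E_{3})) f = -(37/16)x^3 + 3x^2 + 10x - 107/2

the image equals g(x) = -(37/16)x^3 + 3x^2 + 10x - 107/2


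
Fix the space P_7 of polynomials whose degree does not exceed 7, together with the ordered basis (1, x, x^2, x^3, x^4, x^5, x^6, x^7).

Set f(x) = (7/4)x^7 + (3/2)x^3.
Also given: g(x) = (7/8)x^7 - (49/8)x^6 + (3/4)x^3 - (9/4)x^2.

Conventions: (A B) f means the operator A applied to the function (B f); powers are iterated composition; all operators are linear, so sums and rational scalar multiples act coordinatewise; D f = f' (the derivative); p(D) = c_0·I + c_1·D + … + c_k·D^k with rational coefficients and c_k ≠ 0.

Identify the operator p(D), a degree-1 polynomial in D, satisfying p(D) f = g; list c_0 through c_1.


D^0 f = (7/4)x^7 + (3/2)x^3
D^1 f = (49/4)x^6 + (9/2)x^2
matching coefficients of g against c_0 f + c_1 Df + … from the top degree down determines the c_i
solution: c_0 = 1/2, c_1 = -1/2

c_0 = 1/2, c_1 = -1/2


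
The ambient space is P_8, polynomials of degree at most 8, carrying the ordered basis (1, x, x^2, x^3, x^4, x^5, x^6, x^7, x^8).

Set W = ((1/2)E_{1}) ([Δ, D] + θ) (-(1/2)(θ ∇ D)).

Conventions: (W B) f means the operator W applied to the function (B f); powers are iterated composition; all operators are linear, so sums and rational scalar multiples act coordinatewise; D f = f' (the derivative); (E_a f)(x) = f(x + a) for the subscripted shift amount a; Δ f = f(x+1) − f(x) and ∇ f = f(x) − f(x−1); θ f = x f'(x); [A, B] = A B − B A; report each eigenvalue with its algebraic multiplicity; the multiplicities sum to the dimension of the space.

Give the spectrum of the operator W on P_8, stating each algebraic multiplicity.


image of 1: 0
image of x: 0
image of x^2: 0
image of x^3: -(3/2)x - 3/2
image of x^4: -12x^2 - 21x - 9
image of x^5: -45x^3 - 105x^2 - 80x - 20
image of x^6: -120x^4 - 345x^3 - 375x^2 - (375/2)x - 75/2
image of x^7: -(525/2)x^5 - (1785/2)x^4 - 1260x^3 - 945x^2 - 378x - 63
image of x^8: -504x^6 - 1974x^5 - 3430x^4 - 3430x^3 - 2058x^2 - 686x - 98
the matrix is upper triangular; its diagonal is (0, 0, 0, 0, 0, 0, 0, 0, 0)
for a triangular matrix the eigenvalues are the diagonal entries, with algebraic multiplicity their repetition count

λ = 0 (multiplicity 9)


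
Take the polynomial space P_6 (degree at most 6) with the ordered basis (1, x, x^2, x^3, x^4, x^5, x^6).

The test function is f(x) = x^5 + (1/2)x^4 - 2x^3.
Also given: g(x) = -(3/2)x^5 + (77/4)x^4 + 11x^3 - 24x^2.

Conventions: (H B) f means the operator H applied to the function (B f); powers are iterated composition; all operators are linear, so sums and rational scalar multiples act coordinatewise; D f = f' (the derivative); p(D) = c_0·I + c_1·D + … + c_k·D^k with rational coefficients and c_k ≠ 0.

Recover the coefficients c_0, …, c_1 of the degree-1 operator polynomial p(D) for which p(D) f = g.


D^0 f = x^5 + (1/2)x^4 - 2x^3
D^1 f = 5x^4 + 2x^3 - 6x^2
matching coefficients of g against c_0 f + c_1 Df + … from the top degree down determines the c_i
solution: c_0 = -3/2, c_1 = 4

p(D) = -(3/2)·I + 4·D, i.e. c_0 = -3/2, c_1 = 4


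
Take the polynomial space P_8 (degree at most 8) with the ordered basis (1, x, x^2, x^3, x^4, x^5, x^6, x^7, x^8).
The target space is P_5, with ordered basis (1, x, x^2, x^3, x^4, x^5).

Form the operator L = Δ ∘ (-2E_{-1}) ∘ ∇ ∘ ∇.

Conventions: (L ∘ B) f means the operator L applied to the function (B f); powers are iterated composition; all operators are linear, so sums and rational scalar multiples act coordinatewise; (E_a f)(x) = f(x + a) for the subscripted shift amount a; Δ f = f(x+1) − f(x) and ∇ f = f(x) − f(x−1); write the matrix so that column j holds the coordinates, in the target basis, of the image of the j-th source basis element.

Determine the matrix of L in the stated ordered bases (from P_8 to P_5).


image of 1: 0
image of x: 0
image of x^2: 0
image of x^3: -12
image of x^4: -48x + 72
image of x^5: -120x^2 + 360x - 300
image of x^6: -240x^3 + 1080x^2 - 1800x + 1080
image of x^7: -420x^4 + 2520x^3 - 6300x^2 + 7560x - 3612
image of x^8: -672x^5 + 5040x^4 - 16800x^3 + 30240x^2 - 28896x + 11592
each image's coordinates form column j of the matrix

the matrix is [[0, 0, 0, -12, 72, -300, 1080, -3612, 11592]; [0, 0, 0, 0, -48, 360, -1800, 7560, -28896]; [0, 0, 0, 0, 0, -120, 1080, -6300, 30240]; [0, 0, 0, 0, 0, 0, -240, 2520, -16800]; [0, 0, 0, 0, 0, 0, 0, -420, 5040]; [0, 0, 0, 0, 0, 0, 0, 0, -672]] (rows listed top to bottom)


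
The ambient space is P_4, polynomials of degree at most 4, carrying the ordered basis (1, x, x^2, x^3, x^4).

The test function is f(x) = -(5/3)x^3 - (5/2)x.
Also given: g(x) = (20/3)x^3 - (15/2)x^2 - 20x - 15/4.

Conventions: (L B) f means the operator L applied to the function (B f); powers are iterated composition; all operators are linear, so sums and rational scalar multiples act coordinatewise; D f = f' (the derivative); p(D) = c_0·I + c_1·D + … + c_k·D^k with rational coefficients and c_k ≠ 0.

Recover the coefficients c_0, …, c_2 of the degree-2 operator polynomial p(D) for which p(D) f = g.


D^0 f = -(5/3)x^3 - (5/2)x
D^1 f = -5x^2 - 5/2
D^2 f = -10x
matching coefficients of g against c_0 f + c_1 Df + … from the top degree down determines the c_i
solution: c_0 = -4, c_1 = 3/2, c_2 = 3

p(D) = -4·I + (3/2)·D + 3·D^2, i.e. c_0 = -4, c_1 = 3/2, c_2 = 3


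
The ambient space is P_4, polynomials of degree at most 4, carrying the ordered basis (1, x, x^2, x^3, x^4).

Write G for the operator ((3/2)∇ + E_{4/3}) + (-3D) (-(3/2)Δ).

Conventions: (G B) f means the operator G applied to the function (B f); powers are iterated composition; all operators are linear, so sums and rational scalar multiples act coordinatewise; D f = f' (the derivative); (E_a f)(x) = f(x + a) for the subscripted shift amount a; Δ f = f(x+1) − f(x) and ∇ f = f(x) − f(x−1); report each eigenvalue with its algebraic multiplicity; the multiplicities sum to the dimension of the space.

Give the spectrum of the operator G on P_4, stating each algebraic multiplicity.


λ = 1 (multiplicity 5)

image of 1: 1
image of x: x + 17/6
image of x^2: x^2 + (17/3)x + 167/18
image of x^3: x^3 + (17/2)x^2 + (167/6)x + 469/27
image of x^4: x^4 + (34/3)x^3 + (167/3)x^2 + (1876/27)x + 3185/162
the matrix is upper triangular; its diagonal is (1, 1, 1, 1, 1)
for a triangular matrix the eigenvalues are the diagonal entries, with algebraic multiplicity their repetition count


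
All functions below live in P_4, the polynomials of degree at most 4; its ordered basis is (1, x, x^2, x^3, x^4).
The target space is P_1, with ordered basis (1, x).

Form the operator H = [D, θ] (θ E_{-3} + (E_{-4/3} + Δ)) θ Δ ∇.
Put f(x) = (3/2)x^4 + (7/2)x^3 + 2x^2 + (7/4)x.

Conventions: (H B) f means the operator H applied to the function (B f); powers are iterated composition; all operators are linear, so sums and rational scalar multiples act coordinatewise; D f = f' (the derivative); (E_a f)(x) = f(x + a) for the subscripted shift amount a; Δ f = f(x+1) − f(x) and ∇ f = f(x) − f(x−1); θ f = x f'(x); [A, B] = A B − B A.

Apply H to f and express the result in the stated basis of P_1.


∇ f = 6x^3 + (3/2)x^2 - (1/2)x + 7/4
Δ ∇ f = 18x^2 + 21x + 7
θ Δ ∇ f = 36x^2 + 21x
E_{-3} (θ Δ ∇) f = 36x^2 - 195x + 261
θ E_{-3} (θ Δ ∇) f = 72x^2 - 195x
E_{-4/3} (θ Δ ∇) f = 36x^2 - 75x + 36
Δ (θ Δ ∇) f = 72x + 57
(E_{-4/3} + Δ) (θ Δ ∇) f = 36x^2 - 3x + 93
(θ E_{-3} + (E_{-4/3} + Δ)) (θ Δ ∇) f = 108x^2 - 198x + 93
θ (θ E_{-3} + (E_{-4/3} + Δ)) (θ Δ ∇) f = 216x^2 - 198x
D θ (θ E_{-3} + (E_{-4/3} + Δ)) (θ Δ ∇) f = 432x - 198
D (θ E_{-3} + (E_{-4/3} + Δ)) (θ Δ ∇) f = 216x - 198
θ D (θ E_{-3} + (E_{-4/3} + Δ)) (θ Δ ∇) f = 216x
[D, θ] (θ E_{-3} + (E_{-4/3} + Δ)) (θ Δ ∇) f = 216x - 198

the result is g(x) = 216x - 198


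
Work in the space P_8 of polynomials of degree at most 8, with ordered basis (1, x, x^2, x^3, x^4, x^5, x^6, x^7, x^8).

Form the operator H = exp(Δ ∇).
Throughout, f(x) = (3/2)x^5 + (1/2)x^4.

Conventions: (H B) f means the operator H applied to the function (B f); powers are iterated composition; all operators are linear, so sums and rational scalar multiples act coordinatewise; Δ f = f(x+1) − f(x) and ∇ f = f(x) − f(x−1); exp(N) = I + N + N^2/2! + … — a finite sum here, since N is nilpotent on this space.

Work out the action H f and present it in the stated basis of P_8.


g(x) = (3/2)x^5 + (1/2)x^4 + 30x^3 + 6x^2 + 105x + 7

order-1 term: 30x^3 + 6x^2 + 15x + 1
order-2 term: 90x + 6
the series for exp(Δ ∇) f terminates at order 2
exp(Δ ∇) f = (3/2)x^5 + (1/2)x^4 + 30x^3 + 6x^2 + 105x + 7


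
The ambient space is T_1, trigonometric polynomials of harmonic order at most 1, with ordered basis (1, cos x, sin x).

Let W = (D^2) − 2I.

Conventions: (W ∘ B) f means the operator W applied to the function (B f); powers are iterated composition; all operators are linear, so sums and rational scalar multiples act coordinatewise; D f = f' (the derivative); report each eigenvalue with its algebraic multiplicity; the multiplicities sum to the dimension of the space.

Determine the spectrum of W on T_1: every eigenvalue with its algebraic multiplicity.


image of 1: -2
image of cos x: -3cos x
image of sin x: -3sin x
the matrix is diagonal; its diagonal is (-2, -3, -3)
for a triangular matrix the eigenvalues are the diagonal entries, with algebraic multiplicity their repetition count

λ = -3 (multiplicity 2), λ = -2 (multiplicity 1)


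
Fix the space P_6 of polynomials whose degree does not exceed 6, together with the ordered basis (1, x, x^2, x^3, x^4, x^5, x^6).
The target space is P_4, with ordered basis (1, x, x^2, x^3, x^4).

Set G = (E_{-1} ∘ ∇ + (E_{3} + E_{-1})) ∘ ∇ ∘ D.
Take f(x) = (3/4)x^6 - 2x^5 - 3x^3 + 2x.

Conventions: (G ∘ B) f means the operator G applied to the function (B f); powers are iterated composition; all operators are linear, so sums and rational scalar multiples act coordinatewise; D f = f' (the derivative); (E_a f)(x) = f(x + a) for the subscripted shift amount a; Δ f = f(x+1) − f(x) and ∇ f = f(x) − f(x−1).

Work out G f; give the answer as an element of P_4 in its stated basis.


the result is g(x) = 45x^4 + 100x^3 + 390x^2 + 1654x - 757

D f = (9/2)x^5 - 10x^4 - 9x^2 + 2
∇ D f = (45/2)x^4 - 85x^3 + 105x^2 - (161/2)x + 47/2
∇ ∇ D f = 90x^3 - 390x^2 + 555x - 293
E_{-1} ∇ ∇ D f = 90x^3 - 660x^2 + 1605x - 1328
E_{3} ∇ D f = (45/2)x^4 + 185x^3 + 555x^2 + (1369/2)x + 509/2
E_{-1} ∇ D f = (45/2)x^4 - 175x^3 + 495x^2 - (1271/2)x + 633/2
(E_{3} + E_{-1}) ∇ D f = 45x^4 + 10x^3 + 1050x^2 + 49x + 571
(E_{-1} ∘ ∇ + (E_{3} + E_{-1})) ∇ D f = 45x^4 + 100x^3 + 390x^2 + 1654x - 757


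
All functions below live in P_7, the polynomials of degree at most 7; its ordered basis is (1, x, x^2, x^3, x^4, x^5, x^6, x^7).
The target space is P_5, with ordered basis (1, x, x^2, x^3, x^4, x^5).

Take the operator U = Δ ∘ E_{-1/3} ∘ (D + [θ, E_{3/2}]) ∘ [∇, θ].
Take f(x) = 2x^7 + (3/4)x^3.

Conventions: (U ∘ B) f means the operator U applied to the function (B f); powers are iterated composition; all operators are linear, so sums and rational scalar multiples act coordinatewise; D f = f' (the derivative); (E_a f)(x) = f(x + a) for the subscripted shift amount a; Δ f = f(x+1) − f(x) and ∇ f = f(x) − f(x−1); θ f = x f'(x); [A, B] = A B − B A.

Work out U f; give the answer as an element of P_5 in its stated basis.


the image equals g(x) = -210x^4 - 3080x^3 - 35x^2 - (22400/9)x + 17077/216

θ f = 14x^7 + (9/4)x^3
∇ θ f = 98x^6 - 294x^5 + 490x^4 - 490x^3 + (1203/4)x^2 - (419/4)x + 65/4
∇ f = 14x^6 - 42x^5 + 70x^4 - 70x^3 + (177/4)x^2 - (65/4)x + 11/4
θ ∇ f = 84x^6 - 210x^5 + 280x^4 - 210x^3 + (177/2)x^2 - (65/4)x
[∇, θ] f = 14x^6 - 84x^5 + 210x^4 - 280x^3 + (849/4)x^2 - (177/2)x + 65/4
D [∇, θ] f = 84x^5 - 420x^4 + 840x^3 - 840x^2 + (849/2)x - 177/2
E_{3/2} [∇, θ] f = 14x^6 + 42x^5 + (105/2)x^4 + 35x^3 + (123/8)x^2 + (39/8)x + 25/32
θ E_{3/2} [∇, θ] f = 84x^6 + 210x^5 + 210x^4 + 105x^3 + (123/4)x^2 + (39/8)x
θ [∇, θ] f = 84x^6 - 420x^5 + 840x^4 - 840x^3 + (849/2)x^2 - (177/2)x
E_{3/2} θ [∇, θ] f = 84x^6 + 336x^5 + 525x^4 + 420x^3 + (753/4)x^2 + 51x + 117/16
[θ, E_{3/2}] [∇, θ] f = -126x^5 - 315x^4 - 315x^3 - (315/2)x^2 - (369/8)x - 117/16
(D + [θ, E_{3/2}]) [∇, θ] f = -42x^5 - 735x^4 + 525x^3 - (1995/2)x^2 + (3027/8)x - 1533/16
E_{-1/3} (D + [θ, E_{3/2}]) [∇, θ] f = -42x^5 - 665x^4 + (4375/3)x^3 - (35945/18)x^2 + (286129/216)x - 468007/1296
Δ E_{-1/3} (D + [θ, E_{3/2}]) [∇, θ] f = -210x^4 - 3080x^3 - 35x^2 - (22400/9)x + 17077/216


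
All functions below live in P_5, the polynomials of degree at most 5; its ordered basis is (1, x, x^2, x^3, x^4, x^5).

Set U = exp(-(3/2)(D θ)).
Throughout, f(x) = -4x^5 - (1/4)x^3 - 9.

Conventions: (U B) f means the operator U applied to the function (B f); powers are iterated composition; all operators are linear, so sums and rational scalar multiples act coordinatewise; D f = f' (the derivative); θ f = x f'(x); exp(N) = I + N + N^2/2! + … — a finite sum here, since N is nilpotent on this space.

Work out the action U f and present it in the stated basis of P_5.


order-1 term: 150x^4 + (27/8)x^2
order-2 term: -1800x^3 - (81/8)x
order-3 term: 8100x^2 + 81/16
order-4 term: -12150x
order-5 term: 3645
the series for exp(-(3/2)(D θ)) f terminates at order 5
exp(-(3/2)(D θ)) f = -4x^5 + 150x^4 - (7201/4)x^3 + (64827/8)x^2 - (97281/8)x + 58257/16

g(x) = -4x^5 + 150x^4 - (7201/4)x^3 + (64827/8)x^2 - (97281/8)x + 58257/16


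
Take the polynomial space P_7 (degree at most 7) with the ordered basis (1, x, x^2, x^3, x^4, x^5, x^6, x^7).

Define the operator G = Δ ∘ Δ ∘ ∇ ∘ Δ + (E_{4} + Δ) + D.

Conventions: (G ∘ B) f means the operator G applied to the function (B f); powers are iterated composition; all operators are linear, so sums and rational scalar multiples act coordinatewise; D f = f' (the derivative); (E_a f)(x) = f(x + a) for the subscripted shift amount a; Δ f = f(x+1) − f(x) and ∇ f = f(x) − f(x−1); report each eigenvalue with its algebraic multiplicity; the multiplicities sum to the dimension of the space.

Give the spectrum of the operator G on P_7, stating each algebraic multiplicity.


λ = 1 (multiplicity 8)

image of 1: 1
image of x: x + 6
image of x^2: x^2 + 12x + 17
image of x^3: x^3 + 18x^2 + 51x + 65
image of x^4: x^4 + 24x^3 + 102x^2 + 260x + 281
image of x^5: x^5 + 30x^4 + 170x^3 + 650x^2 + 1405x + 1145
image of x^6: x^6 + 36x^5 + 255x^4 + 1300x^3 + 4215x^2 + 6870x + 4577
image of x^7: x^7 + 42x^6 + 357x^5 + 2275x^4 + 9835x^3 + 24045x^2 + 32039x + 18065
the matrix is upper triangular; its diagonal is (1, 1, 1, 1, 1, 1, 1, 1)
for a triangular matrix the eigenvalues are the diagonal entries, with algebraic multiplicity their repetition count


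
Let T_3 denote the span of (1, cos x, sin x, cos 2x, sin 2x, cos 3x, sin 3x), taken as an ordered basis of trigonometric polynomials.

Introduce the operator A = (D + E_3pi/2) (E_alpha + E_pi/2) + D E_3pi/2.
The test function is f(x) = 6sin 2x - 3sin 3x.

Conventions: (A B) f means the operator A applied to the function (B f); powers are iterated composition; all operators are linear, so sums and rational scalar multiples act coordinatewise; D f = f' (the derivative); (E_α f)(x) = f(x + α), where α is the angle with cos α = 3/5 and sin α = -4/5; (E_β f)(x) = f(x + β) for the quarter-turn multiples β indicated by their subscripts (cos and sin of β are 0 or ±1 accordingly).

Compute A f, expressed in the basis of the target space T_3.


the image equals g(x) = -(108/5)cos 2x + (96/5)sin 2x + (1404/125)cos 3x - (903/125)sin 3x

E_alpha f = -(144/25)cos 2x - (42/25)sin 2x + (132/125)cos 3x + (351/125)sin 3x
E_pi/2 f = -6sin 2x + 3cos 3x
(E_alpha + E_pi/2) f = -(144/25)cos 2x - (192/25)sin 2x + (507/125)cos 3x + (351/125)sin 3x
D (E_alpha + E_pi/2) f = -(384/25)cos 2x + (288/25)sin 2x + (1053/125)cos 3x - (1521/125)sin 3x
E_3pi/2 (E_alpha + E_pi/2) f = (144/25)cos 2x + (192/25)sin 2x + (351/125)cos 3x - (507/125)sin 3x
(D + E_3pi/2) (E_alpha + E_pi/2) f = -(48/5)cos 2x + (96/5)sin 2x + (1404/125)cos 3x - (2028/125)sin 3x
E_3pi/2 f = -6sin 2x - 3cos 3x
D E_3pi/2 f = -12cos 2x + 9sin 3x
((D + E_3pi/2) (E_alpha + E_pi/2) + D E_3pi/2) f = -(108/5)cos 2x + (96/5)sin 2x + (1404/125)cos 3x - (903/125)sin 3x


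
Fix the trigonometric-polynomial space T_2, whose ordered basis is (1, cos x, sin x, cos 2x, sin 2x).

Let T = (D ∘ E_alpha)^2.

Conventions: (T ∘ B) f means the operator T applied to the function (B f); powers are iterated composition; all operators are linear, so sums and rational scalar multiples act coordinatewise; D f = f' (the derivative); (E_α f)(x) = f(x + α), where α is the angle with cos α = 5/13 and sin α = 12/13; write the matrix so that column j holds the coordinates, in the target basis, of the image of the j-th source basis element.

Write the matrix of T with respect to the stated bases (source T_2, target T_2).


the matrix is [[0, 0, 0, 0, 0]; [0, 119/169, -120/169, 0, 0]; [0, 120/169, 119/169, 0, 0]; [0, 0, 0, 956/28561, 114240/28561]; [0, 0, 0, -114240/28561, 956/28561]] (rows listed top to bottom)

image of 1: 0
image of cos x: (119/169)cos x + (120/169)sin x
image of sin x: -(120/169)cos x + (119/169)sin x
image of cos 2x: (956/28561)cos 2x - (114240/28561)sin 2x
image of sin 2x: (114240/28561)cos 2x + (956/28561)sin 2x
each image's coordinates form column j of the matrix


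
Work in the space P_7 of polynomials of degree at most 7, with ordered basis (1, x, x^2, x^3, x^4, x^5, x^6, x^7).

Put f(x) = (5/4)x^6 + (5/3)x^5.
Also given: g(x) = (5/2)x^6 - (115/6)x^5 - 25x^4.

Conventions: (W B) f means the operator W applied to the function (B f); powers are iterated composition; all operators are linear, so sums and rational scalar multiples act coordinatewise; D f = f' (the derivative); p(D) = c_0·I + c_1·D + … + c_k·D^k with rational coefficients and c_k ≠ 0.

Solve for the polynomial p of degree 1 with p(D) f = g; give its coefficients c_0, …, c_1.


D^0 f = (5/4)x^6 + (5/3)x^5
D^1 f = (15/2)x^5 + (25/3)x^4
matching coefficients of g against c_0 f + c_1 Df + … from the top degree down determines the c_i
solution: c_0 = 2, c_1 = -3

c_0 = 2, c_1 = -3


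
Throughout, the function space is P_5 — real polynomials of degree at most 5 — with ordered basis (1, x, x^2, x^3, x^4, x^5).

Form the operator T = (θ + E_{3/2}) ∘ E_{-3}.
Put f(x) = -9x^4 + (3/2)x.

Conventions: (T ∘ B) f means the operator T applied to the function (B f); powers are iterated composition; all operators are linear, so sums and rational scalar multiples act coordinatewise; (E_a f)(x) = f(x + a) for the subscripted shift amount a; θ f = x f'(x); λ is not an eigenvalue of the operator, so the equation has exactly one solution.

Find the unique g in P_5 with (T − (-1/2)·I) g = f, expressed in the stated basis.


write g with unknown coordinates in the stated basis and equate coefficients in (T − (-1/2)·I) g = f
solving from the highest basis element down gives g = -(18/11)x^4 - (168/11)x^3 - (3186/77)x^2 - (1671/77)x + 507/44
check: T g = -(90/11)x^4 + (84/11)x^3 + (1593/77)x^2 + (951/77)x - 507/88
so T g − (-1/2)·g = -9x^4 + (3/2)x = f ✓

g(x) = -(18/11)x^4 - (168/11)x^3 - (3186/77)x^2 - (1671/77)x + 507/44


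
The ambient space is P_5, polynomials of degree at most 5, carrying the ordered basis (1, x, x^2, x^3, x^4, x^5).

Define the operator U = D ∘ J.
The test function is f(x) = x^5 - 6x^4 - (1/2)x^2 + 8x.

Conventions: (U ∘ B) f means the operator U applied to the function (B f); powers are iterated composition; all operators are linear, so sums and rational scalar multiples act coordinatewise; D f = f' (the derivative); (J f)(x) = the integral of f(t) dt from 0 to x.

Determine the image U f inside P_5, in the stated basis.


J f = (1/6)x^6 - (6/5)x^5 - (1/6)x^3 + 4x^2
D J f = x^5 - 6x^4 - (1/2)x^2 + 8x

g(x) = x^5 - 6x^4 - (1/2)x^2 + 8x


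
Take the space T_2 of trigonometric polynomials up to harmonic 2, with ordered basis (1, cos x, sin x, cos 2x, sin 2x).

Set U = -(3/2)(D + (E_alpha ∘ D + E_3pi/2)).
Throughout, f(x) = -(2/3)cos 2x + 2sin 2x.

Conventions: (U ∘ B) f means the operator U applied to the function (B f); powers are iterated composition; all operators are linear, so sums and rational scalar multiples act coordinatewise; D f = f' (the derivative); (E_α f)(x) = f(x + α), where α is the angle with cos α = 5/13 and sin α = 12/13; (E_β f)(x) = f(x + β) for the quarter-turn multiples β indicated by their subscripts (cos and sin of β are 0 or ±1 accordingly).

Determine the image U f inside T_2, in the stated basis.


the image equals g(x) = -(709/169)cos 2x + (1127/169)sin 2x

D f = 4cos 2x + (4/3)sin 2x
D f = 4cos 2x + (4/3)sin 2x
E_alpha D f = -(316/169)cos 2x - (1916/507)sin 2x
E_3pi/2 f = (2/3)cos 2x - 2sin 2x
(E_alpha ∘ D + E_3pi/2) f = -(610/507)cos 2x - (2930/507)sin 2x
(D + (E_alpha ∘ D + E_3pi/2)) f = (1418/507)cos 2x - (2254/507)sin 2x
(-(3/2)(D + (E_alpha ∘ D + E_3pi/2))) f = -(709/169)cos 2x + (1127/169)sin 2x


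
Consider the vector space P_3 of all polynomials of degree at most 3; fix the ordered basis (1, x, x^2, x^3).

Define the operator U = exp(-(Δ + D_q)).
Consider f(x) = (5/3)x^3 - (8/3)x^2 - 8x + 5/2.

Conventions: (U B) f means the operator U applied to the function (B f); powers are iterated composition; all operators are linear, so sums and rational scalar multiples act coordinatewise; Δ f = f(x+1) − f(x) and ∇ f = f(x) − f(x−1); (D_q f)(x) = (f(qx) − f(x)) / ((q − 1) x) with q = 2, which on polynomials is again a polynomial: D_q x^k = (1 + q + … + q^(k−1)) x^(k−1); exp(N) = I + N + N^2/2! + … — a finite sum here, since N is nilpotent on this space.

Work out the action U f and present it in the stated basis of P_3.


order-1 term: -(50/3)x^2 + (25/3)x + 17
order-2 term: (125/3)x
order-3 term: -250/9
the series for exp(-(Δ + D_q)) f terminates at order 3
exp(-(Δ + D_q)) f = (5/3)x^3 - (58/3)x^2 + 42x - 149/18

the image equals g(x) = (5/3)x^3 - (58/3)x^2 + 42x - 149/18


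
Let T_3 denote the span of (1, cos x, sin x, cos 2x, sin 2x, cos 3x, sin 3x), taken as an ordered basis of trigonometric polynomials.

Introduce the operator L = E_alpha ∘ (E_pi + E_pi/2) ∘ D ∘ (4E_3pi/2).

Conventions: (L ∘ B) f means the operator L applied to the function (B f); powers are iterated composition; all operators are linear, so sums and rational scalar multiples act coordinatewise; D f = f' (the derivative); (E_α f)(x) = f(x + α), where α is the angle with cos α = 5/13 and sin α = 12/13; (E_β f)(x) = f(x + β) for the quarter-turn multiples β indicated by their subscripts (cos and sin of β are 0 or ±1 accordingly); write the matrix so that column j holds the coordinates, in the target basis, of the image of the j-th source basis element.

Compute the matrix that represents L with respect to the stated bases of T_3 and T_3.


image of 1: 0
image of cos x: -(68/13)cos x + (28/13)sin x
image of sin x: -(28/13)cos x - (68/13)sin x
image of cos 2x: 0
image of sin 2x: 0
image of cos 3x: -(14484/2197)cos 3x + (34356/2197)sin 3x
image of sin 3x: -(34356/2197)cos 3x - (14484/2197)sin 3x
each image's coordinates form column j of the matrix

the matrix is [[0, 0, 0, 0, 0, 0, 0]; [0, -68/13, -28/13, 0, 0, 0, 0]; [0, 28/13, -68/13, 0, 0, 0, 0]; [0, 0, 0, 0, 0, 0, 0]; [0, 0, 0, 0, 0, 0, 0]; [0, 0, 0, 0, 0, -14484/2197, -34356/2197]; [0, 0, 0, 0, 0, 34356/2197, -14484/2197]] (rows listed top to bottom)
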